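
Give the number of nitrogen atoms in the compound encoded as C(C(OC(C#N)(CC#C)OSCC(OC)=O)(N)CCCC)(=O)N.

3

The symbol for nitrogen appears 3 times in the SMILES.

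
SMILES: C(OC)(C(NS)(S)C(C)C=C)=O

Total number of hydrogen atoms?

13

Hydrogens are implicit in SMILES; fill each atom to its normal valence:
  2 × C: 3 H each → 6
  2 × C: 1 H each → 2
  2 × C: no H
  2 × O: no H
  2 × S: 1 H each → 2
  1 × C: 2 H
  1 × N: 1 H
  Total hydrogens = 13.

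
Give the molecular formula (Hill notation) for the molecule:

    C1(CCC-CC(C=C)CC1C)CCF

Heavy atoms from the SMILES: 13 C, 1 F.
Implicit hydrogens by atom environment:
  8 × C: 2 H each → 16
  4 × C: 1 H each → 4
  1 × C: 3 H
  1 × F: no H
  Total hydrogens = 23.
Molecular formula: C13H23F

C13H23F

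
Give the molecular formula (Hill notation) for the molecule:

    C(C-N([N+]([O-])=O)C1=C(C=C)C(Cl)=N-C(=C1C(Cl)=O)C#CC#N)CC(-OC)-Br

C16H13BrCl2N4O4

Heavy atoms from the SMILES: 1 Br, 16 C, 2 Cl, 4 N, 4 O.
Implicit hydrogens by atom environment:
  5 × C (aromatic): no H
  4 × C: 2 H each → 8
  4 × C: no H
  3 × O: no H
  2 × C: 1 H each → 2
  2 × Cl: no H
  2 × N: no H
  1 × Br: no H
  1 × C: 3 H
  1 × N (aromatic): no H
  1 × N (charge +1): no H
  1 × O (charge -1): no H
  Total hydrogens = 13.
Molecular formula: C16H13BrCl2N4O4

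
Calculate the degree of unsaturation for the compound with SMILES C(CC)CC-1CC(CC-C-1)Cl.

1

Molecular formula from the SMILES: C10H19Cl.
DoU = (2C + 2 + N − H − X)/2 = (2·10 + 2 + 0 − 19 − 1)/2 = 2/2 = 1.
(Structurally: 1 ring(s) + 0 π bond(s) = 1.)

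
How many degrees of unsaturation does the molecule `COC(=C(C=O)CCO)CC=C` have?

3

Molecular formula from the SMILES: C9H14O3.
DoU = (2C + 2 + N − H − X)/2 = (2·9 + 2 + 0 − 14 − 0)/2 = 6/2 = 3.
(Structurally: 0 ring(s) + 3 π bond(s) = 3.)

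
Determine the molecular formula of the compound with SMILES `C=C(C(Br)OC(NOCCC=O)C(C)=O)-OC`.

C10H16BrNO5

Heavy atoms from the SMILES: 1 Br, 10 C, 1 N, 5 O.
Implicit hydrogens by atom environment:
  5 × O: no H
  3 × C: 2 H each → 6
  3 × C: 1 H each → 3
  2 × C: 3 H each → 6
  2 × C: no H
  1 × Br: no H
  1 × N: 1 H
  Total hydrogens = 16.
Molecular formula: C10H16BrNO5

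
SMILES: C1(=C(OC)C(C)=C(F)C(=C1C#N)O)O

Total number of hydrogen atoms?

Hydrogens are implicit in SMILES; fill each atom to its normal valence:
  6 × C (aromatic): no H
  2 × C: 3 H each → 6
  2 × O: 1 H each → 2
  1 × C: no H
  1 × F: no H
  1 × N: no H
  1 × O: no H
  Total hydrogens = 8.

8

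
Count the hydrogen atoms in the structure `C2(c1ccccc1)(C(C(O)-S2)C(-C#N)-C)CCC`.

19

Hydrogens are implicit in SMILES; fill each atom to its normal valence:
  5 × C (aromatic): 1 H each → 5
  3 × C: 1 H each → 3
  2 × C: 3 H each → 6
  2 × C: 2 H each → 4
  2 × C: no H
  1 × C (aromatic): no H
  1 × N: no H
  1 × O: 1 H
  1 × S: no H
  Total hydrogens = 19.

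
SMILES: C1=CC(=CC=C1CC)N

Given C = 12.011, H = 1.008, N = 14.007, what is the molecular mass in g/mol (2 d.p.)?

Molecular formula: C8H11N.
M = 8×12.011 + 11×1.008 + 1×14.007 = 121.18 g/mol.

121.18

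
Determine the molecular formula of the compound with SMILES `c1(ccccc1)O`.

C6H6O

Heavy atoms from the SMILES: 6 C, 1 O.
Implicit hydrogens by atom environment:
  5 × C (aromatic): 1 H each → 5
  1 × C (aromatic): no H
  1 × O: 1 H
  Total hydrogens = 6.
Molecular formula: C6H6O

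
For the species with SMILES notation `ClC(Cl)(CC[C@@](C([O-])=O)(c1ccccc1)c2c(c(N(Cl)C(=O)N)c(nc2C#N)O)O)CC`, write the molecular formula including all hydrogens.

C20H18Cl3N4O5-

Heavy atoms from the SMILES: 20 C, 3 Cl, 4 N, 5 O.
Implicit hydrogens by atom environment:
  6 × C (aromatic): no H
  5 × C (aromatic): 1 H each → 5
  5 × C: no H
  3 × C: 2 H each → 6
  3 × Cl: no H
  2 × N: no H
  2 × O: 1 H each → 2
  2 × O: no H
  1 × C: 3 H
  1 × N: 2 H
  1 × N (aromatic): no H
  1 × O (charge -1): no H
  Total hydrogens = 18.
Net charge -1.
Molecular formula: C20H18Cl3N4O5-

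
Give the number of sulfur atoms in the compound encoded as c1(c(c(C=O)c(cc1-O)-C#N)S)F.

The symbol for sulfur appears 1 time in the SMILES.

1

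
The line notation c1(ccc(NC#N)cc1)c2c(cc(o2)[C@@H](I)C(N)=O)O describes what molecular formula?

Heavy atoms from the SMILES: 13 C, 1 I, 3 N, 3 O.
Implicit hydrogens by atom environment:
  5 × C (aromatic): 1 H each → 5
  5 × C (aromatic): no H
  2 × C: no H
  1 × C: 1 H
  1 × I: no H
  1 × N: 2 H
  1 × N: 1 H
  1 × N: no H
  1 × O: 1 H
  1 × O (aromatic): no H
  1 × O: no H
  Total hydrogens = 10.
Molecular formula: C13H10IN3O3

C13H10IN3O3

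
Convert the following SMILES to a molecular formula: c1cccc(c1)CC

C8H10

Heavy atoms from the SMILES: 8 C.
Implicit hydrogens by atom environment:
  5 × C (aromatic): 1 H each → 5
  1 × C: 3 H
  1 × C: 2 H
  1 × C (aromatic): no H
  Total hydrogens = 10.
Molecular formula: C8H10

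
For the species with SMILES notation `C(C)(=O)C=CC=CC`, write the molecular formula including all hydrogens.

C7H10O

Heavy atoms from the SMILES: 7 C, 1 O.
Implicit hydrogens by atom environment:
  4 × C: 1 H each → 4
  2 × C: 3 H each → 6
  1 × C: no H
  1 × O: no H
  Total hydrogens = 10.
Molecular formula: C7H10O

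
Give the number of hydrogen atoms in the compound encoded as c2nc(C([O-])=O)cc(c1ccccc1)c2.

8

Hydrogens are implicit in SMILES; fill each atom to its normal valence:
  8 × C (aromatic): 1 H each → 8
  3 × C (aromatic): no H
  1 × C: no H
  1 × N (aromatic): no H
  1 × O: no H
  1 × O (charge -1): no H
  Total hydrogens = 8.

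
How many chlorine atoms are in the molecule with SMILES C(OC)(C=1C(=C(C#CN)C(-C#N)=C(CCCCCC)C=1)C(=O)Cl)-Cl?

2

The symbol for chlorine appears 2 times in the SMILES.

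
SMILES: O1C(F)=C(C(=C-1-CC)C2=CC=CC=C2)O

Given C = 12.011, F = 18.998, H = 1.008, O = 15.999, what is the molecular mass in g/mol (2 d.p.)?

206.22

Molecular formula: C12H11FO2.
M = 12×12.011 + 1×18.998 + 11×1.008 + 2×15.999 = 206.22 g/mol.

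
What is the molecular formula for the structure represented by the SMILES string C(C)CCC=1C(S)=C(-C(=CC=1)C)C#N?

Heavy atoms from the SMILES: 12 C, 1 N, 1 S.
Implicit hydrogens by atom environment:
  4 × C (aromatic): no H
  3 × C: 2 H each → 6
  2 × C: 3 H each → 6
  2 × C (aromatic): 1 H each → 2
  1 × C: no H
  1 × N: no H
  1 × S: 1 H
  Total hydrogens = 15.
Molecular formula: C12H15NS

C12H15NS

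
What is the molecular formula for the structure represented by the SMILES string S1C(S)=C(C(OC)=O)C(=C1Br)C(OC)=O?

C8H7BrO4S2

Heavy atoms from the SMILES: 1 Br, 8 C, 4 O, 2 S.
Implicit hydrogens by atom environment:
  4 × C (aromatic): no H
  4 × O: no H
  2 × C: 3 H each → 6
  2 × C: no H
  1 × Br: no H
  1 × S: 1 H
  1 × S (aromatic): no H
  Total hydrogens = 7.
Molecular formula: C8H7BrO4S2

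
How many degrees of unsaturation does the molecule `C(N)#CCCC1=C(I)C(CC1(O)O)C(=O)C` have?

5

Molecular formula from the SMILES: C11H14INO3.
DoU = (2C + 2 + N − H − X)/2 = (2·11 + 2 + 1 − 14 − 1)/2 = 10/2 = 5.
(Structurally: 1 ring(s) + 4 π bond(s) = 5.)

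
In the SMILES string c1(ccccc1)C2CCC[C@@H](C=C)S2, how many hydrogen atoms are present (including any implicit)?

Hydrogens are implicit in SMILES; fill each atom to its normal valence:
  5 × C (aromatic): 1 H each → 5
  4 × C: 2 H each → 8
  3 × C: 1 H each → 3
  1 × C (aromatic): no H
  1 × S: no H
  Total hydrogens = 16.

16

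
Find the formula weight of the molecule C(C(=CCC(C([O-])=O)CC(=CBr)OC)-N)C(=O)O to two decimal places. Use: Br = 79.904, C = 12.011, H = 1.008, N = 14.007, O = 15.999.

Molecular formula: C11H15BrNO5-.
M = 1×79.904 + 11×12.011 + 15×1.008 + 1×14.007 + 5×15.999 = 321.15 g/mol.

321.15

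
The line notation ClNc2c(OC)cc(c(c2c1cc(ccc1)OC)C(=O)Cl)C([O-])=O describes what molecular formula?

C16H12Cl2NO5-

Heavy atoms from the SMILES: 16 C, 2 Cl, 1 N, 5 O.
Implicit hydrogens by atom environment:
  7 × C (aromatic): no H
  5 × C (aromatic): 1 H each → 5
  4 × O: no H
  2 × C: 3 H each → 6
  2 × C: no H
  2 × Cl: no H
  1 × N: 1 H
  1 × O (charge -1): no H
  Total hydrogens = 12.
Net charge -1.
Molecular formula: C16H12Cl2NO5-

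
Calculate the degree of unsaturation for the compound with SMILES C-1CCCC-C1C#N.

3

Molecular formula from the SMILES: C7H11N.
DoU = (2C + 2 + N − H − X)/2 = (2·7 + 2 + 1 − 11 − 0)/2 = 6/2 = 3.
(Structurally: 1 ring(s) + 2 π bond(s) = 3.)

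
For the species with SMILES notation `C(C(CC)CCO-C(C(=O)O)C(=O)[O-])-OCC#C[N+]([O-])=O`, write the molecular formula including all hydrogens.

Heavy atoms from the SMILES: 12 C, 1 N, 8 O.
Implicit hydrogens by atom environment:
  5 × C: 2 H each → 10
  5 × O: no H
  4 × C: no H
  2 × C: 1 H each → 2
  2 × O (charge -1): no H
  1 × C: 3 H
  1 × N (charge +1): no H
  1 × O: 1 H
  Total hydrogens = 16.
Net charge -1.
Molecular formula: C12H16NO8-

C12H16NO8-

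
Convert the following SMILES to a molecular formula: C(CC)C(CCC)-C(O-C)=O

Heavy atoms from the SMILES: 9 C, 2 O.
Implicit hydrogens by atom environment:
  4 × C: 2 H each → 8
  3 × C: 3 H each → 9
  2 × O: no H
  1 × C: 1 H
  1 × C: no H
  Total hydrogens = 18.
Molecular formula: C9H18O2

C9H18O2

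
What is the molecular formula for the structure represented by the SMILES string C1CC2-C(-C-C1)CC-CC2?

C10H18

Heavy atoms from the SMILES: 10 C.
Implicit hydrogens by atom environment:
  8 × C: 2 H each → 16
  2 × C: 1 H each → 2
  Total hydrogens = 18.
Molecular formula: C10H18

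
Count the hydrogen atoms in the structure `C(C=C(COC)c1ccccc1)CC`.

18

Hydrogens are implicit in SMILES; fill each atom to its normal valence:
  5 × C (aromatic): 1 H each → 5
  3 × C: 2 H each → 6
  2 × C: 3 H each → 6
  1 × C: 1 H
  1 × C: no H
  1 × C (aromatic): no H
  1 × O: no H
  Total hydrogens = 18.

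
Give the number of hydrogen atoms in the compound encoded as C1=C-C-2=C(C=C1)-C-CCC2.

12

Hydrogens are implicit in SMILES; fill each atom to its normal valence:
  4 × C: 2 H each → 8
  4 × C (aromatic): 1 H each → 4
  2 × C (aromatic): no H
  Total hydrogens = 12.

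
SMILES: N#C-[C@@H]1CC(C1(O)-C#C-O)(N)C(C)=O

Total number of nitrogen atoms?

2

The symbol for nitrogen appears 2 times in the SMILES.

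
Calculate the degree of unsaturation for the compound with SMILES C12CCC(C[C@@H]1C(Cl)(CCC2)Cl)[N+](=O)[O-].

3

Molecular formula from the SMILES: C10H15Cl2NO2.
DoU = (2C + 2 + N − H − X)/2 = (2·10 + 2 + 1 − 15 − 2)/2 = 6/2 = 3.
(Structurally: 2 ring(s) + 1 π bond(s) = 3.)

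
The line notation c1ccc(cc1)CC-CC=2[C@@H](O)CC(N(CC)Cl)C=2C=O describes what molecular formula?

C17H22ClNO2

Heavy atoms from the SMILES: 17 C, 1 Cl, 1 N, 2 O.
Implicit hydrogens by atom environment:
  5 × C: 2 H each → 10
  5 × C (aromatic): 1 H each → 5
  3 × C: 1 H each → 3
  2 × C: no H
  1 × C: 3 H
  1 × C (aromatic): no H
  1 × Cl: no H
  1 × N: no H
  1 × O: 1 H
  1 × O: no H
  Total hydrogens = 22.
Molecular formula: C17H22ClNO2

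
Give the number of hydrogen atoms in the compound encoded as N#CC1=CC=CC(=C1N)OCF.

7

Hydrogens are implicit in SMILES; fill each atom to its normal valence:
  3 × C (aromatic): 1 H each → 3
  3 × C (aromatic): no H
  1 × C: 2 H
  1 × C: no H
  1 × F: no H
  1 × N: 2 H
  1 × N: no H
  1 × O: no H
  Total hydrogens = 7.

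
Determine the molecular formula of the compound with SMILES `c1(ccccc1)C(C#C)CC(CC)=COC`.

C15H18O

Heavy atoms from the SMILES: 15 C, 1 O.
Implicit hydrogens by atom environment:
  5 × C (aromatic): 1 H each → 5
  3 × C: 1 H each → 3
  2 × C: 3 H each → 6
  2 × C: 2 H each → 4
  2 × C: no H
  1 × C (aromatic): no H
  1 × O: no H
  Total hydrogens = 18.
Molecular formula: C15H18O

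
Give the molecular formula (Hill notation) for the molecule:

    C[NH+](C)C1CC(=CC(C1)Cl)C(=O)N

Heavy atoms from the SMILES: 9 C, 1 Cl, 2 N, 1 O.
Implicit hydrogens by atom environment:
  3 × C: 1 H each → 3
  2 × C: 3 H each → 6
  2 × C: 2 H each → 4
  2 × C: no H
  1 × Cl: no H
  1 × N: 2 H
  1 × N (charge +1): 1 H
  1 × O: no H
  Total hydrogens = 16.
Net charge +1.
Molecular formula: C9H16ClN2O+

C9H16ClN2O+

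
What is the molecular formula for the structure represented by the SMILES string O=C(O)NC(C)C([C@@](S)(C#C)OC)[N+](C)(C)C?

C11H21N2O3S+

Heavy atoms from the SMILES: 11 C, 2 N, 3 O, 1 S.
Implicit hydrogens by atom environment:
  5 × C: 3 H each → 15
  3 × C: 1 H each → 3
  3 × C: no H
  2 × O: no H
  1 × N: 1 H
  1 × N (charge +1): no H
  1 × O: 1 H
  1 × S: 1 H
  Total hydrogens = 21.
Net charge +1.
Molecular formula: C11H21N2O3S+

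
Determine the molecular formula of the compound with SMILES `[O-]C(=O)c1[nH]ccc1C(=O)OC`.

Heavy atoms from the SMILES: 7 C, 1 N, 4 O.
Implicit hydrogens by atom environment:
  3 × O: no H
  2 × C (aromatic): 1 H each → 2
  2 × C (aromatic): no H
  2 × C: no H
  1 × C: 3 H
  1 × N (aromatic): 1 H
  1 × O (charge -1): no H
  Total hydrogens = 6.
Net charge -1.
Molecular formula: C7H6NO4-

C7H6NO4-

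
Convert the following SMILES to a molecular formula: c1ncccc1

Heavy atoms from the SMILES: 5 C, 1 N.
Implicit hydrogens by atom environment:
  5 × C (aromatic): 1 H each → 5
  1 × N (aromatic): no H
  Total hydrogens = 5.
Molecular formula: C5H5N

C5H5N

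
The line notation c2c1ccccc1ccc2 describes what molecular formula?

C10H8

Heavy atoms from the SMILES: 10 C.
Implicit hydrogens by atom environment:
  8 × C (aromatic): 1 H each → 8
  2 × C (aromatic): no H
  Total hydrogens = 8.
Molecular formula: C10H8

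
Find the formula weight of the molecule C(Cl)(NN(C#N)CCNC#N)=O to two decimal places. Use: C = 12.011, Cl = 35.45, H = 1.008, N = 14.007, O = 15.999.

Molecular formula: C5H6ClN5O.
M = 5×12.011 + 1×35.45 + 6×1.008 + 5×14.007 + 1×15.999 = 187.59 g/mol.

187.59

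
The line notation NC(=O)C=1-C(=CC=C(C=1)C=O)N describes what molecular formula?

Heavy atoms from the SMILES: 8 C, 2 N, 2 O.
Implicit hydrogens by atom environment:
  3 × C (aromatic): 1 H each → 3
  3 × C (aromatic): no H
  2 × N: 2 H each → 4
  2 × O: no H
  1 × C: 1 H
  1 × C: no H
  Total hydrogens = 8.
Molecular formula: C8H8N2O2

C8H8N2O2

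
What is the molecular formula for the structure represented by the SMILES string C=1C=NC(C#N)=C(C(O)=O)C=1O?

Heavy atoms from the SMILES: 7 C, 2 N, 3 O.
Implicit hydrogens by atom environment:
  3 × C (aromatic): no H
  2 × C (aromatic): 1 H each → 2
  2 × C: no H
  2 × O: 1 H each → 2
  1 × N (aromatic): no H
  1 × N: no H
  1 × O: no H
  Total hydrogens = 4.
Molecular formula: C7H4N2O3

C7H4N2O3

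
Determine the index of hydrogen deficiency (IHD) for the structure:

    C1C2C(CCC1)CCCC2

2

Molecular formula from the SMILES: C10H18.
DoU = (2C + 2 + N − H − X)/2 = (2·10 + 2 + 0 − 18 − 0)/2 = 4/2 = 2.
(Structurally: 2 ring(s) + 0 π bond(s) = 2.)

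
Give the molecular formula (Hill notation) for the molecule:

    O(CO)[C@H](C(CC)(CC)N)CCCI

C10H22INO2

Heavy atoms from the SMILES: 10 C, 1 I, 1 N, 2 O.
Implicit hydrogens by atom environment:
  6 × C: 2 H each → 12
  2 × C: 3 H each → 6
  1 × C: 1 H
  1 × C: no H
  1 × I: no H
  1 × N: 2 H
  1 × O: 1 H
  1 × O: no H
  Total hydrogens = 22.
Molecular formula: C10H22INO2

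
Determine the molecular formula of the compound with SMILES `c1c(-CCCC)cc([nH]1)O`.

Heavy atoms from the SMILES: 8 C, 1 N, 1 O.
Implicit hydrogens by atom environment:
  3 × C: 2 H each → 6
  2 × C (aromatic): 1 H each → 2
  2 × C (aromatic): no H
  1 × C: 3 H
  1 × N (aromatic): 1 H
  1 × O: 1 H
  Total hydrogens = 13.
Molecular formula: C8H13NO

C8H13NO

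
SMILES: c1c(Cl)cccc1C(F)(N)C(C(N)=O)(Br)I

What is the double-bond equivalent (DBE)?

5

Molecular formula from the SMILES: C9H8BrClFIN2O.
DoU = (2C + 2 + N − H − X)/2 = (2·9 + 2 + 2 − 8 − 4)/2 = 10/2 = 5.
(Structurally: 1 ring(s) + 4 π bond(s) = 5.)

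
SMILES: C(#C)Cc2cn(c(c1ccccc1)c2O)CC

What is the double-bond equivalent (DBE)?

9

Molecular formula from the SMILES: C15H15NO.
DoU = (2C + 2 + N − H − X)/2 = (2·15 + 2 + 1 − 15 − 0)/2 = 18/2 = 9.
(Structurally: 2 ring(s) + 7 π bond(s) = 9.)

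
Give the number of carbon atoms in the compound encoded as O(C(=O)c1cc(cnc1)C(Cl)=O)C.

The symbol for carbon appears 8 times in the SMILES. Lowercase c denotes aromatic carbon and counts toward C.

8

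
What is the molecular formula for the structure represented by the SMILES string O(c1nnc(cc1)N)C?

C5H7N3O

Heavy atoms from the SMILES: 5 C, 3 N, 1 O.
Implicit hydrogens by atom environment:
  2 × C (aromatic): 1 H each → 2
  2 × C (aromatic): no H
  2 × N (aromatic): no H
  1 × C: 3 H
  1 × N: 2 H
  1 × O: no H
  Total hydrogens = 7.
Molecular formula: C5H7N3O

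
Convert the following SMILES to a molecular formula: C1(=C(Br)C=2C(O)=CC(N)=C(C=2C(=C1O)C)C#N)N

Heavy atoms from the SMILES: 1 Br, 12 C, 3 N, 2 O.
Implicit hydrogens by atom environment:
  9 × C (aromatic): no H
  2 × N: 2 H each → 4
  2 × O: 1 H each → 2
  1 × Br: no H
  1 × C: 3 H
  1 × C (aromatic): 1 H
  1 × C: no H
  1 × N: no H
  Total hydrogens = 10.
Molecular formula: C12H10BrN3O2

C12H10BrN3O2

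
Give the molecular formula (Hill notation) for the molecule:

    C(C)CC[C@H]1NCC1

C7H15N

Heavy atoms from the SMILES: 7 C, 1 N.
Implicit hydrogens by atom environment:
  5 × C: 2 H each → 10
  1 × C: 3 H
  1 × C: 1 H
  1 × N: 1 H
  Total hydrogens = 15.
Molecular formula: C7H15N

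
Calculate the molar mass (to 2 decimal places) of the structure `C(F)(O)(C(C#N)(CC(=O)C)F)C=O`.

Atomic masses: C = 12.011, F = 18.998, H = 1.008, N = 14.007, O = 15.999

191.13

Molecular formula: C7H7F2NO3.
M = 7×12.011 + 2×18.998 + 7×1.008 + 1×14.007 + 3×15.999 = 191.13 g/mol.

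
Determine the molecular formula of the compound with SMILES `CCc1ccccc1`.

Heavy atoms from the SMILES: 8 C.
Implicit hydrogens by atom environment:
  5 × C (aromatic): 1 H each → 5
  1 × C: 3 H
  1 × C: 2 H
  1 × C (aromatic): no H
  Total hydrogens = 10.
Molecular formula: C8H10

C8H10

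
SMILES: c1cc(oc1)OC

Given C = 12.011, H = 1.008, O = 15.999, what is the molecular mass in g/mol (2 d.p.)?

Molecular formula: C5H6O2.
M = 5×12.011 + 6×1.008 + 2×15.999 = 98.10 g/mol.

98.10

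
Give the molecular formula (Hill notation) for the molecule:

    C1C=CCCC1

C6H10

Heavy atoms from the SMILES: 6 C.
Implicit hydrogens by atom environment:
  4 × C: 2 H each → 8
  2 × C: 1 H each → 2
  Total hydrogens = 10.
Molecular formula: C6H10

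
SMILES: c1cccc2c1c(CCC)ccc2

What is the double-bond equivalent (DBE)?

Molecular formula from the SMILES: C13H14.
DoU = (2C + 2 + N − H − X)/2 = (2·13 + 2 + 0 − 14 − 0)/2 = 14/2 = 7.
(Structurally: 2 ring(s) + 5 π bond(s) = 7.)

7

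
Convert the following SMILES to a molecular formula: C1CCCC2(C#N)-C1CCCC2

Heavy atoms from the SMILES: 11 C, 1 N.
Implicit hydrogens by atom environment:
  8 × C: 2 H each → 16
  2 × C: no H
  1 × C: 1 H
  1 × N: no H
  Total hydrogens = 17.
Molecular formula: C11H17N

C11H17N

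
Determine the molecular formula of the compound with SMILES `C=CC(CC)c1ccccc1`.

Heavy atoms from the SMILES: 11 C.
Implicit hydrogens by atom environment:
  5 × C (aromatic): 1 H each → 5
  2 × C: 2 H each → 4
  2 × C: 1 H each → 2
  1 × C: 3 H
  1 × C (aromatic): no H
  Total hydrogens = 14.
Molecular formula: C11H14

C11H14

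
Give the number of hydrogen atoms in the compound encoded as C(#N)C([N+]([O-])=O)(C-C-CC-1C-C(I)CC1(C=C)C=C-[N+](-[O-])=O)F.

17

Hydrogens are implicit in SMILES; fill each atom to its normal valence:
  6 × C: 2 H each → 12
  5 × C: 1 H each → 5
  3 × C: no H
  2 × N (charge +1): no H
  2 × O: no H
  2 × O (charge -1): no H
  1 × F: no H
  1 × I: no H
  1 × N: no H
  Total hydrogens = 17.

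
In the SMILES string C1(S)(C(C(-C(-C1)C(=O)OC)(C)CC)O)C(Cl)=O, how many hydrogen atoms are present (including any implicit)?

Hydrogens are implicit in SMILES; fill each atom to its normal valence:
  4 × C: no H
  3 × C: 3 H each → 9
  3 × O: no H
  2 × C: 2 H each → 4
  2 × C: 1 H each → 2
  1 × Cl: no H
  1 × O: 1 H
  1 × S: 1 H
  Total hydrogens = 17.

17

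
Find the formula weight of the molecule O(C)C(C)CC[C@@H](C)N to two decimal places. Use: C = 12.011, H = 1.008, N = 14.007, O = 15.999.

Molecular formula: C7H17NO.
M = 7×12.011 + 17×1.008 + 1×14.007 + 1×15.999 = 131.22 g/mol.

131.22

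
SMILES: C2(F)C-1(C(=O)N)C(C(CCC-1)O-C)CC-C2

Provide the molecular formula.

C12H20FNO2

Heavy atoms from the SMILES: 12 C, 1 F, 1 N, 2 O.
Implicit hydrogens by atom environment:
  6 × C: 2 H each → 12
  3 × C: 1 H each → 3
  2 × C: no H
  2 × O: no H
  1 × C: 3 H
  1 × F: no H
  1 × N: 2 H
  Total hydrogens = 20.
Molecular formula: C12H20FNO2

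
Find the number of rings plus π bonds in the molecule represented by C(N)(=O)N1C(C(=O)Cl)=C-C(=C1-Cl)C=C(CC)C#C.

Molecular formula from the SMILES: C12H10Cl2N2O2.
DoU = (2C + 2 + N − H − X)/2 = (2·12 + 2 + 2 − 10 − 2)/2 = 16/2 = 8.
(Structurally: 1 ring(s) + 7 π bond(s) = 8.)

8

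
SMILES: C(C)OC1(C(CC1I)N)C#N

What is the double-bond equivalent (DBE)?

Molecular formula from the SMILES: C7H11IN2O.
DoU = (2C + 2 + N − H − X)/2 = (2·7 + 2 + 2 − 11 − 1)/2 = 6/2 = 3.
(Structurally: 1 ring(s) + 2 π bond(s) = 3.)

3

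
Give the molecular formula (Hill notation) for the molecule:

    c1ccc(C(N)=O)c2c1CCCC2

C11H13NO

Heavy atoms from the SMILES: 11 C, 1 N, 1 O.
Implicit hydrogens by atom environment:
  4 × C: 2 H each → 8
  3 × C (aromatic): 1 H each → 3
  3 × C (aromatic): no H
  1 × C: no H
  1 × N: 2 H
  1 × O: no H
  Total hydrogens = 13.
Molecular formula: C11H13NO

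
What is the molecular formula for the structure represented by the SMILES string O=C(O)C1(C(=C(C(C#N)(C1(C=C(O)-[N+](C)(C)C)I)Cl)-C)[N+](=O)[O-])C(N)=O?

Heavy atoms from the SMILES: 14 C, 1 Cl, 1 I, 4 N, 6 O.
Implicit hydrogens by atom environment:
  9 × C: no H
  4 × C: 3 H each → 12
  3 × O: no H
  2 × N (charge +1): no H
  2 × O: 1 H each → 2
  1 × C: 1 H
  1 × Cl: no H
  1 × I: no H
  1 × N: 2 H
  1 × N: no H
  1 × O (charge -1): no H
  Total hydrogens = 17.
Net charge +1.
Molecular formula: C14H17ClIN4O6+

C14H17ClIN4O6+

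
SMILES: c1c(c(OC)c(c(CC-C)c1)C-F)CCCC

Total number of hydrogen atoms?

23

Hydrogens are implicit in SMILES; fill each atom to its normal valence:
  6 × C: 2 H each → 12
  4 × C (aromatic): no H
  3 × C: 3 H each → 9
  2 × C (aromatic): 1 H each → 2
  1 × F: no H
  1 × O: no H
  Total hydrogens = 23.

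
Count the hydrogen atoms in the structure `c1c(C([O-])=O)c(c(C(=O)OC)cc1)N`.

8

Hydrogens are implicit in SMILES; fill each atom to its normal valence:
  3 × C (aromatic): 1 H each → 3
  3 × C (aromatic): no H
  3 × O: no H
  2 × C: no H
  1 × C: 3 H
  1 × N: 2 H
  1 × O (charge -1): no H
  Total hydrogens = 8.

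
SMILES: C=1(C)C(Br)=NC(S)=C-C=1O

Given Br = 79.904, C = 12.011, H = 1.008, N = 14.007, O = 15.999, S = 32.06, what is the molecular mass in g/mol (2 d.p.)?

220.08

Molecular formula: C6H6BrNOS.
M = 1×79.904 + 6×12.011 + 6×1.008 + 1×14.007 + 1×15.999 + 1×32.06 = 220.08 g/mol.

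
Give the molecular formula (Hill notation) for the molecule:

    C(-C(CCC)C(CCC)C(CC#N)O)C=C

Heavy atoms from the SMILES: 14 C, 1 N, 1 O.
Implicit hydrogens by atom environment:
  7 × C: 2 H each → 14
  4 × C: 1 H each → 4
  2 × C: 3 H each → 6
  1 × C: no H
  1 × N: no H
  1 × O: 1 H
  Total hydrogens = 25.
Molecular formula: C14H25NO

C14H25NO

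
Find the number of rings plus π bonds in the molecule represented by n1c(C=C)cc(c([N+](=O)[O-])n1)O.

Molecular formula from the SMILES: C6H5N3O3.
DoU = (2C + 2 + N − H − X)/2 = (2·6 + 2 + 3 − 5 − 0)/2 = 12/2 = 6.
(Structurally: 1 ring(s) + 5 π bond(s) = 6.)

6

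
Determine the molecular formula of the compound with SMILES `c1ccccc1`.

C6H6

Heavy atoms from the SMILES: 6 C.
Implicit hydrogens by atom environment:
  6 × C (aromatic): 1 H each → 6
  Total hydrogens = 6.
Molecular formula: C6H6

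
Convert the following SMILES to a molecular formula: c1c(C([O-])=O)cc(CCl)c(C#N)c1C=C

Heavy atoms from the SMILES: 11 C, 1 Cl, 1 N, 2 O.
Implicit hydrogens by atom environment:
  4 × C (aromatic): no H
  2 × C: 2 H each → 4
  2 × C (aromatic): 1 H each → 2
  2 × C: no H
  1 × C: 1 H
  1 × Cl: no H
  1 × N: no H
  1 × O: no H
  1 × O (charge -1): no H
  Total hydrogens = 7.
Net charge -1.
Molecular formula: C11H7ClNO2-

C11H7ClNO2-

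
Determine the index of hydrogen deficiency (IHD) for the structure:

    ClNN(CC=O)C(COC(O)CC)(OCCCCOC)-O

Molecular formula from the SMILES: C12H25ClN2O6.
DoU = (2C + 2 + N − H − X)/2 = (2·12 + 2 + 2 − 25 − 1)/2 = 2/2 = 1.
(Structurally: 0 ring(s) + 1 π bond(s) = 1.)

1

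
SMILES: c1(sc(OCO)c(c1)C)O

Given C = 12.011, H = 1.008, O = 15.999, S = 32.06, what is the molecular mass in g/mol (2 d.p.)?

Molecular formula: C6H8O3S.
M = 6×12.011 + 8×1.008 + 3×15.999 + 1×32.06 = 160.19 g/mol.

160.19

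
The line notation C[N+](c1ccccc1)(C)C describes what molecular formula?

C9H14N+

Heavy atoms from the SMILES: 9 C, 1 N.
Implicit hydrogens by atom environment:
  5 × C (aromatic): 1 H each → 5
  3 × C: 3 H each → 9
  1 × C (aromatic): no H
  1 × N (charge +1): no H
  Total hydrogens = 14.
Net charge +1.
Molecular formula: C9H14N+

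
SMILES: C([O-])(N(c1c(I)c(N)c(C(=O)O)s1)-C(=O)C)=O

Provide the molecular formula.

C8H6IN2O5S-

Heavy atoms from the SMILES: 8 C, 1 I, 2 N, 5 O, 1 S.
Implicit hydrogens by atom environment:
  4 × C (aromatic): no H
  3 × C: no H
  3 × O: no H
  1 × C: 3 H
  1 × I: no H
  1 × N: 2 H
  1 × N: no H
  1 × O: 1 H
  1 × O (charge -1): no H
  1 × S (aromatic): no H
  Total hydrogens = 6.
Net charge -1.
Molecular formula: C8H6IN2O5S-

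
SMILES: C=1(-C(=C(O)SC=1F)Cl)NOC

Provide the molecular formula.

Heavy atoms from the SMILES: 5 C, 1 Cl, 1 F, 1 N, 2 O, 1 S.
Implicit hydrogens by atom environment:
  4 × C (aromatic): no H
  1 × C: 3 H
  1 × Cl: no H
  1 × F: no H
  1 × N: 1 H
  1 × O: 1 H
  1 × O: no H
  1 × S (aromatic): no H
  Total hydrogens = 5.
Molecular formula: C5H5ClFNO2S

C5H5ClFNO2S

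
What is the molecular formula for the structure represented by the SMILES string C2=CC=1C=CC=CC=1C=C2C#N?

Heavy atoms from the SMILES: 11 C, 1 N.
Implicit hydrogens by atom environment:
  7 × C (aromatic): 1 H each → 7
  3 × C (aromatic): no H
  1 × C: no H
  1 × N: no H
  Total hydrogens = 7.
Molecular formula: C11H7N

C11H7N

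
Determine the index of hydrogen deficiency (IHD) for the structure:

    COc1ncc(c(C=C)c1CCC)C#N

Molecular formula from the SMILES: C12H14N2O.
DoU = (2C + 2 + N − H − X)/2 = (2·12 + 2 + 2 − 14 − 0)/2 = 14/2 = 7.
(Structurally: 1 ring(s) + 6 π bond(s) = 7.)

7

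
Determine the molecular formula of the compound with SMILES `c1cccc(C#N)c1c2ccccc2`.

Heavy atoms from the SMILES: 13 C, 1 N.
Implicit hydrogens by atom environment:
  9 × C (aromatic): 1 H each → 9
  3 × C (aromatic): no H
  1 × C: no H
  1 × N: no H
  Total hydrogens = 9.
Molecular formula: C13H9N

C13H9N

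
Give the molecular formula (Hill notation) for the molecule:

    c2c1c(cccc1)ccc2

C10H8

Heavy atoms from the SMILES: 10 C.
Implicit hydrogens by atom environment:
  8 × C (aromatic): 1 H each → 8
  2 × C (aromatic): no H
  Total hydrogens = 8.
Molecular formula: C10H8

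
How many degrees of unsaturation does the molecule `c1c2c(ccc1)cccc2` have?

Molecular formula from the SMILES: C10H8.
DoU = (2C + 2 + N − H − X)/2 = (2·10 + 2 + 0 − 8 − 0)/2 = 14/2 = 7.
(Structurally: 2 ring(s) + 5 π bond(s) = 7.)

7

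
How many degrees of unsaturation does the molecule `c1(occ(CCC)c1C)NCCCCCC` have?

3

Molecular formula from the SMILES: C14H25NO.
DoU = (2C + 2 + N − H − X)/2 = (2·14 + 2 + 1 − 25 − 0)/2 = 6/2 = 3.
(Structurally: 1 ring(s) + 2 π bond(s) = 3.)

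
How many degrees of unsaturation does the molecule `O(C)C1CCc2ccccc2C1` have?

5

Molecular formula from the SMILES: C11H14O.
DoU = (2C + 2 + N − H − X)/2 = (2·11 + 2 + 0 − 14 − 0)/2 = 10/2 = 5.
(Structurally: 2 ring(s) + 3 π bond(s) = 5.)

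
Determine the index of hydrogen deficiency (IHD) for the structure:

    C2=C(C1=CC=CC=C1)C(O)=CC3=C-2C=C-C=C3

Molecular formula from the SMILES: C16H12O.
DoU = (2C + 2 + N − H − X)/2 = (2·16 + 2 + 0 − 12 − 0)/2 = 22/2 = 11.
(Structurally: 3 ring(s) + 8 π bond(s) = 11.)

11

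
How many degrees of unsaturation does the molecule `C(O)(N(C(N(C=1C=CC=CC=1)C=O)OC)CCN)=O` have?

6

Molecular formula from the SMILES: C12H17N3O4.
DoU = (2C + 2 + N − H − X)/2 = (2·12 + 2 + 3 − 17 − 0)/2 = 12/2 = 6.
(Structurally: 1 ring(s) + 5 π bond(s) = 6.)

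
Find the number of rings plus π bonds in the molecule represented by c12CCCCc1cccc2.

5

Molecular formula from the SMILES: C10H12.
DoU = (2C + 2 + N − H − X)/2 = (2·10 + 2 + 0 − 12 − 0)/2 = 10/2 = 5.
(Structurally: 2 ring(s) + 3 π bond(s) = 5.)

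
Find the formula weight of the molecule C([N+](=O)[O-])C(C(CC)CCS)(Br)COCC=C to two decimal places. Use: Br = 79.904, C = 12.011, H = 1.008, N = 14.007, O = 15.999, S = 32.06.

Molecular formula: C11H20BrNO3S.
M = 1×79.904 + 11×12.011 + 20×1.008 + 1×14.007 + 3×15.999 + 1×32.06 = 326.25 g/mol.

326.25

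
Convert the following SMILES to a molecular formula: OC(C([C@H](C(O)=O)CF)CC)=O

C7H11FO4

Heavy atoms from the SMILES: 7 C, 1 F, 4 O.
Implicit hydrogens by atom environment:
  2 × C: 2 H each → 4
  2 × C: 1 H each → 2
  2 × C: no H
  2 × O: 1 H each → 2
  2 × O: no H
  1 × C: 3 H
  1 × F: no H
  Total hydrogens = 11.
Molecular formula: C7H11FO4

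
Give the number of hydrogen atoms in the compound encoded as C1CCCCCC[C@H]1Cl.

Hydrogens are implicit in SMILES; fill each atom to its normal valence:
  7 × C: 2 H each → 14
  1 × C: 1 H
  1 × Cl: no H
  Total hydrogens = 15.

15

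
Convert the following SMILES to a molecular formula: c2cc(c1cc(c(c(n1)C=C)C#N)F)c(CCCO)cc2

C17H15FN2O

Heavy atoms from the SMILES: 17 C, 1 F, 2 N, 1 O.
Implicit hydrogens by atom environment:
  6 × C (aromatic): no H
  5 × C (aromatic): 1 H each → 5
  4 × C: 2 H each → 8
  1 × C: 1 H
  1 × C: no H
  1 × F: no H
  1 × N (aromatic): no H
  1 × N: no H
  1 × O: 1 H
  Total hydrogens = 15.
Molecular formula: C17H15FN2O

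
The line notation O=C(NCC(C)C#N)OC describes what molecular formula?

Heavy atoms from the SMILES: 6 C, 2 N, 2 O.
Implicit hydrogens by atom environment:
  2 × C: 3 H each → 6
  2 × C: no H
  2 × O: no H
  1 × C: 2 H
  1 × C: 1 H
  1 × N: 1 H
  1 × N: no H
  Total hydrogens = 10.
Molecular formula: C6H10N2O2

C6H10N2O2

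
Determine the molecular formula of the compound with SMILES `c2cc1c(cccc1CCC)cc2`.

Heavy atoms from the SMILES: 13 C.
Implicit hydrogens by atom environment:
  7 × C (aromatic): 1 H each → 7
  3 × C (aromatic): no H
  2 × C: 2 H each → 4
  1 × C: 3 H
  Total hydrogens = 14.
Molecular formula: C13H14

C13H14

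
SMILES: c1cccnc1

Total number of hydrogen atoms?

Hydrogens are implicit in SMILES; fill each atom to its normal valence:
  5 × C (aromatic): 1 H each → 5
  1 × N (aromatic): no H
  Total hydrogens = 5.

5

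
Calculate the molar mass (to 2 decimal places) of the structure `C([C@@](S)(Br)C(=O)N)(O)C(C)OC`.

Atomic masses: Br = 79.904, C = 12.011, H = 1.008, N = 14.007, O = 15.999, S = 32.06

258.13

Molecular formula: C6H12BrNO3S.
M = 1×79.904 + 6×12.011 + 12×1.008 + 1×14.007 + 3×15.999 + 1×32.06 = 258.13 g/mol.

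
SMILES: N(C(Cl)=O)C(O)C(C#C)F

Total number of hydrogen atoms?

5

Hydrogens are implicit in SMILES; fill each atom to its normal valence:
  3 × C: 1 H each → 3
  2 × C: no H
  1 × Cl: no H
  1 × F: no H
  1 × N: 1 H
  1 × O: 1 H
  1 × O: no H
  Total hydrogens = 5.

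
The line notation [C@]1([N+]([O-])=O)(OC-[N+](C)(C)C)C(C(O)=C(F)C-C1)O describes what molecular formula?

C10H18FN2O5+

Heavy atoms from the SMILES: 10 C, 1 F, 2 N, 5 O.
Implicit hydrogens by atom environment:
  3 × C: 3 H each → 9
  3 × C: 2 H each → 6
  3 × C: no H
  2 × N (charge +1): no H
  2 × O: 1 H each → 2
  2 × O: no H
  1 × C: 1 H
  1 × F: no H
  1 × O (charge -1): no H
  Total hydrogens = 18.
Net charge +1.
Molecular formula: C10H18FN2O5+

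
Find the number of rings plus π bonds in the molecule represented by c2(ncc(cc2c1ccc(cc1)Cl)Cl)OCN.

8

Molecular formula from the SMILES: C12H10Cl2N2O.
DoU = (2C + 2 + N − H − X)/2 = (2·12 + 2 + 2 − 10 − 2)/2 = 16/2 = 8.
(Structurally: 2 ring(s) + 6 π bond(s) = 8.)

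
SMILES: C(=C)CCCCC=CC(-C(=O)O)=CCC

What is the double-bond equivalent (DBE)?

Molecular formula from the SMILES: C13H20O2.
DoU = (2C + 2 + N − H − X)/2 = (2·13 + 2 + 0 − 20 − 0)/2 = 8/2 = 4.
(Structurally: 0 ring(s) + 4 π bond(s) = 4.)

4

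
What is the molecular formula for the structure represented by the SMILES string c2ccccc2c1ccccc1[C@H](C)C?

C15H16

Heavy atoms from the SMILES: 15 C.
Implicit hydrogens by atom environment:
  9 × C (aromatic): 1 H each → 9
  3 × C (aromatic): no H
  2 × C: 3 H each → 6
  1 × C: 1 H
  Total hydrogens = 16.
Molecular formula: C15H16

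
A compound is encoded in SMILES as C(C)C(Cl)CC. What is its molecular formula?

C5H11Cl

Heavy atoms from the SMILES: 5 C, 1 Cl.
Implicit hydrogens by atom environment:
  2 × C: 3 H each → 6
  2 × C: 2 H each → 4
  1 × C: 1 H
  1 × Cl: no H
  Total hydrogens = 11.
Molecular formula: C5H11Cl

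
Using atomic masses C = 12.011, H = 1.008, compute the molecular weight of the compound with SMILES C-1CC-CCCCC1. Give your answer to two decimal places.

112.22

Molecular formula: C8H16.
M = 8×12.011 + 16×1.008 = 112.22 g/mol.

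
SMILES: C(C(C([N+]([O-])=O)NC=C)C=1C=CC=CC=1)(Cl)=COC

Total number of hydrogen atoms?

15

Hydrogens are implicit in SMILES; fill each atom to its normal valence:
  5 × C (aromatic): 1 H each → 5
  4 × C: 1 H each → 4
  2 × O: no H
  1 × C: 3 H
  1 × C: 2 H
  1 × C: no H
  1 × C (aromatic): no H
  1 × Cl: no H
  1 × N: 1 H
  1 × N (charge +1): no H
  1 × O (charge -1): no H
  Total hydrogens = 15.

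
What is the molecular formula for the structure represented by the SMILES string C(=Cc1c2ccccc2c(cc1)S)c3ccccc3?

Heavy atoms from the SMILES: 18 C, 1 S.
Implicit hydrogens by atom environment:
  11 × C (aromatic): 1 H each → 11
  5 × C (aromatic): no H
  2 × C: 1 H each → 2
  1 × S: 1 H
  Total hydrogens = 14.
Molecular formula: C18H14S

C18H14S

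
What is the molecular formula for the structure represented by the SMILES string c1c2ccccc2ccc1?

Heavy atoms from the SMILES: 10 C.
Implicit hydrogens by atom environment:
  8 × C (aromatic): 1 H each → 8
  2 × C (aromatic): no H
  Total hydrogens = 8.
Molecular formula: C10H8

C10H8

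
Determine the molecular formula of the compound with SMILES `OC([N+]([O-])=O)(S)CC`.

Heavy atoms from the SMILES: 3 C, 1 N, 3 O, 1 S.
Implicit hydrogens by atom environment:
  1 × C: 3 H
  1 × C: 2 H
  1 × C: no H
  1 × N (charge +1): no H
  1 × O: 1 H
  1 × O: no H
  1 × O (charge -1): no H
  1 × S: 1 H
  Total hydrogens = 7.
Molecular formula: C3H7NO3S

C3H7NO3S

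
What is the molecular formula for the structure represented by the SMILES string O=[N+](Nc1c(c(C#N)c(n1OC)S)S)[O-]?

C6H6N4O3S2

Heavy atoms from the SMILES: 6 C, 4 N, 3 O, 2 S.
Implicit hydrogens by atom environment:
  4 × C (aromatic): no H
  2 × O: no H
  2 × S: 1 H each → 2
  1 × C: 3 H
  1 × C: no H
  1 × N: 1 H
  1 × N (aromatic): no H
  1 × N: no H
  1 × N (charge +1): no H
  1 × O (charge -1): no H
  Total hydrogens = 6.
Molecular formula: C6H6N4O3S2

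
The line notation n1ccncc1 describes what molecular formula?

C4H4N2

Heavy atoms from the SMILES: 4 C, 2 N.
Implicit hydrogens by atom environment:
  4 × C (aromatic): 1 H each → 4
  2 × N (aromatic): no H
  Total hydrogens = 4.
Molecular formula: C4H4N2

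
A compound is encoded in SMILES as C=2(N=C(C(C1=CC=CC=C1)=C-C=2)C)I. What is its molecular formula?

Heavy atoms from the SMILES: 12 C, 1 I, 1 N.
Implicit hydrogens by atom environment:
  7 × C (aromatic): 1 H each → 7
  4 × C (aromatic): no H
  1 × C: 3 H
  1 × I: no H
  1 × N (aromatic): no H
  Total hydrogens = 10.
Molecular formula: C12H10IN

C12H10IN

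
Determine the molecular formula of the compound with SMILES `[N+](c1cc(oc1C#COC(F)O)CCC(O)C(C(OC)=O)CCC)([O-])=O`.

Heavy atoms from the SMILES: 16 C, 1 F, 1 N, 8 O.
Implicit hydrogens by atom environment:
  4 × C: 2 H each → 8
  4 × O: no H
  3 × C: 1 H each → 3
  3 × C (aromatic): no H
  3 × C: no H
  2 × C: 3 H each → 6
  2 × O: 1 H each → 2
  1 × C (aromatic): 1 H
  1 × F: no H
  1 × N (charge +1): no H
  1 × O (aromatic): no H
  1 × O (charge -1): no H
  Total hydrogens = 20.
Molecular formula: C16H20FNO8

C16H20FNO8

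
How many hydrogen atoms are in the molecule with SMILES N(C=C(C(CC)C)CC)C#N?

16

Hydrogens are implicit in SMILES; fill each atom to its normal valence:
  3 × C: 3 H each → 9
  2 × C: 2 H each → 4
  2 × C: 1 H each → 2
  2 × C: no H
  1 × N: 1 H
  1 × N: no H
  Total hydrogens = 16.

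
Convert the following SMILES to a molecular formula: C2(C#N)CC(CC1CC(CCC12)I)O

Heavy atoms from the SMILES: 11 C, 1 I, 1 N, 1 O.
Implicit hydrogens by atom environment:
  5 × C: 2 H each → 10
  5 × C: 1 H each → 5
  1 × C: no H
  1 × I: no H
  1 × N: no H
  1 × O: 1 H
  Total hydrogens = 16.
Molecular formula: C11H16INO

C11H16INO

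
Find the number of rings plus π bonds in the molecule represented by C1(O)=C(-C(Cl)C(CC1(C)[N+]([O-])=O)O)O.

3

Molecular formula from the SMILES: C7H10ClNO5.
DoU = (2C + 2 + N − H − X)/2 = (2·7 + 2 + 1 − 10 − 1)/2 = 6/2 = 3.
(Structurally: 1 ring(s) + 2 π bond(s) = 3.)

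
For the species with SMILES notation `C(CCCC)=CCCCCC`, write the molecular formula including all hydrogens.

C11H22

Heavy atoms from the SMILES: 11 C.
Implicit hydrogens by atom environment:
  7 × C: 2 H each → 14
  2 × C: 3 H each → 6
  2 × C: 1 H each → 2
  Total hydrogens = 22.
Molecular formula: C11H22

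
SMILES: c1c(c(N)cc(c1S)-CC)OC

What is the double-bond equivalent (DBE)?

Molecular formula from the SMILES: C9H13NOS.
DoU = (2C + 2 + N − H − X)/2 = (2·9 + 2 + 1 − 13 − 0)/2 = 8/2 = 4.
(Structurally: 1 ring(s) + 3 π bond(s) = 4.)

4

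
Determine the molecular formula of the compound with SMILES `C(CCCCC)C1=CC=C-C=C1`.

C12H18

Heavy atoms from the SMILES: 12 C.
Implicit hydrogens by atom environment:
  5 × C: 2 H each → 10
  5 × C (aromatic): 1 H each → 5
  1 × C: 3 H
  1 × C (aromatic): no H
  Total hydrogens = 18.
Molecular formula: C12H18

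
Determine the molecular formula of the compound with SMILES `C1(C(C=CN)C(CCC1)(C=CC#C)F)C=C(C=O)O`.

Heavy atoms from the SMILES: 15 C, 1 F, 1 N, 2 O.
Implicit hydrogens by atom environment:
  9 × C: 1 H each → 9
  3 × C: 2 H each → 6
  3 × C: no H
  1 × F: no H
  1 × N: 2 H
  1 × O: 1 H
  1 × O: no H
  Total hydrogens = 18.
Molecular formula: C15H18FNO2

C15H18FNO2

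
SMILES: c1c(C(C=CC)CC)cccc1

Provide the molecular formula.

Heavy atoms from the SMILES: 12 C.
Implicit hydrogens by atom environment:
  5 × C (aromatic): 1 H each → 5
  3 × C: 1 H each → 3
  2 × C: 3 H each → 6
  1 × C: 2 H
  1 × C (aromatic): no H
  Total hydrogens = 16.
Molecular formula: C12H16

C12H16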